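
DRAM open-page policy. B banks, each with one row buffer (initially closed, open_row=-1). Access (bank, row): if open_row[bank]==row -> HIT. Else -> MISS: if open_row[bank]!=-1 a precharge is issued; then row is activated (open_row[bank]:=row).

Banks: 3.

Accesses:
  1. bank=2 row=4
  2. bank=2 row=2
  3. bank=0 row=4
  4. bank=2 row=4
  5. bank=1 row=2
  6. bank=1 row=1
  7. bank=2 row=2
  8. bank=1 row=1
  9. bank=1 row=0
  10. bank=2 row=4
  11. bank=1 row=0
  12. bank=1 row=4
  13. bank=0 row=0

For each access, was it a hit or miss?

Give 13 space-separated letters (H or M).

Answer: M M M M M M M H M M H M M

Derivation:
Acc 1: bank2 row4 -> MISS (open row4); precharges=0
Acc 2: bank2 row2 -> MISS (open row2); precharges=1
Acc 3: bank0 row4 -> MISS (open row4); precharges=1
Acc 4: bank2 row4 -> MISS (open row4); precharges=2
Acc 5: bank1 row2 -> MISS (open row2); precharges=2
Acc 6: bank1 row1 -> MISS (open row1); precharges=3
Acc 7: bank2 row2 -> MISS (open row2); precharges=4
Acc 8: bank1 row1 -> HIT
Acc 9: bank1 row0 -> MISS (open row0); precharges=5
Acc 10: bank2 row4 -> MISS (open row4); precharges=6
Acc 11: bank1 row0 -> HIT
Acc 12: bank1 row4 -> MISS (open row4); precharges=7
Acc 13: bank0 row0 -> MISS (open row0); precharges=8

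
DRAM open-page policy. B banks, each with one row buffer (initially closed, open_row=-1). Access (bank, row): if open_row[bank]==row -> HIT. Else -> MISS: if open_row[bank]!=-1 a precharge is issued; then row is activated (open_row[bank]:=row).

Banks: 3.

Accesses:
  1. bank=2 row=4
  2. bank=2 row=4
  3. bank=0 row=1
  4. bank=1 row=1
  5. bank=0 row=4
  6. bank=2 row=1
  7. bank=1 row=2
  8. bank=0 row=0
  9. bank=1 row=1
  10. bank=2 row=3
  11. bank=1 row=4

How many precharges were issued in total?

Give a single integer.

Acc 1: bank2 row4 -> MISS (open row4); precharges=0
Acc 2: bank2 row4 -> HIT
Acc 3: bank0 row1 -> MISS (open row1); precharges=0
Acc 4: bank1 row1 -> MISS (open row1); precharges=0
Acc 5: bank0 row4 -> MISS (open row4); precharges=1
Acc 6: bank2 row1 -> MISS (open row1); precharges=2
Acc 7: bank1 row2 -> MISS (open row2); precharges=3
Acc 8: bank0 row0 -> MISS (open row0); precharges=4
Acc 9: bank1 row1 -> MISS (open row1); precharges=5
Acc 10: bank2 row3 -> MISS (open row3); precharges=6
Acc 11: bank1 row4 -> MISS (open row4); precharges=7

Answer: 7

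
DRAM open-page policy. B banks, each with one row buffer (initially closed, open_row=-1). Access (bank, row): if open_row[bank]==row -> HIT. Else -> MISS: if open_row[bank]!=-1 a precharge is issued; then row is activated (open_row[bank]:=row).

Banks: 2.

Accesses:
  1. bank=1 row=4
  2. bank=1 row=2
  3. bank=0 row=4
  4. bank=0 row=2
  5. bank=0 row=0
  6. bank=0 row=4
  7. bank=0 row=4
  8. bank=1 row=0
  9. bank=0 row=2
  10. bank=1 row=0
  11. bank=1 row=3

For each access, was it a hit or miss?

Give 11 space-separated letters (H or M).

Answer: M M M M M M H M M H M

Derivation:
Acc 1: bank1 row4 -> MISS (open row4); precharges=0
Acc 2: bank1 row2 -> MISS (open row2); precharges=1
Acc 3: bank0 row4 -> MISS (open row4); precharges=1
Acc 4: bank0 row2 -> MISS (open row2); precharges=2
Acc 5: bank0 row0 -> MISS (open row0); precharges=3
Acc 6: bank0 row4 -> MISS (open row4); precharges=4
Acc 7: bank0 row4 -> HIT
Acc 8: bank1 row0 -> MISS (open row0); precharges=5
Acc 9: bank0 row2 -> MISS (open row2); precharges=6
Acc 10: bank1 row0 -> HIT
Acc 11: bank1 row3 -> MISS (open row3); precharges=7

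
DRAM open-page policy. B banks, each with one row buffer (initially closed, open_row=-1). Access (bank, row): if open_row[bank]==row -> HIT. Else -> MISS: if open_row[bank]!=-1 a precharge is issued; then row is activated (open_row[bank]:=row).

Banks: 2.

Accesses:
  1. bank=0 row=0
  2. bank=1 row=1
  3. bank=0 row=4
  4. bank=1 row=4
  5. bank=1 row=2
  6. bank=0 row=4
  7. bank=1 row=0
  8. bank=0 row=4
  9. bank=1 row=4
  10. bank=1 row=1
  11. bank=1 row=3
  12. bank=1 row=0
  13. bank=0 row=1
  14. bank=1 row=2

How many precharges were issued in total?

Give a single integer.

Acc 1: bank0 row0 -> MISS (open row0); precharges=0
Acc 2: bank1 row1 -> MISS (open row1); precharges=0
Acc 3: bank0 row4 -> MISS (open row4); precharges=1
Acc 4: bank1 row4 -> MISS (open row4); precharges=2
Acc 5: bank1 row2 -> MISS (open row2); precharges=3
Acc 6: bank0 row4 -> HIT
Acc 7: bank1 row0 -> MISS (open row0); precharges=4
Acc 8: bank0 row4 -> HIT
Acc 9: bank1 row4 -> MISS (open row4); precharges=5
Acc 10: bank1 row1 -> MISS (open row1); precharges=6
Acc 11: bank1 row3 -> MISS (open row3); precharges=7
Acc 12: bank1 row0 -> MISS (open row0); precharges=8
Acc 13: bank0 row1 -> MISS (open row1); precharges=9
Acc 14: bank1 row2 -> MISS (open row2); precharges=10

Answer: 10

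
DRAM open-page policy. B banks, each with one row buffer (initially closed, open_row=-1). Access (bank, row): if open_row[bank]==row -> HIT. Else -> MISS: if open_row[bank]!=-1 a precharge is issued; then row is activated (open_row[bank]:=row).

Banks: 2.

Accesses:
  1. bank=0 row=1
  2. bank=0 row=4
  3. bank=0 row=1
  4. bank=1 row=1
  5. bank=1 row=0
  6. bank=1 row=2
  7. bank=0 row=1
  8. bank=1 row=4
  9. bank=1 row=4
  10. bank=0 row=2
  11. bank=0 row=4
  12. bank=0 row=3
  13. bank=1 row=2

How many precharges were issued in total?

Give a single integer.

Acc 1: bank0 row1 -> MISS (open row1); precharges=0
Acc 2: bank0 row4 -> MISS (open row4); precharges=1
Acc 3: bank0 row1 -> MISS (open row1); precharges=2
Acc 4: bank1 row1 -> MISS (open row1); precharges=2
Acc 5: bank1 row0 -> MISS (open row0); precharges=3
Acc 6: bank1 row2 -> MISS (open row2); precharges=4
Acc 7: bank0 row1 -> HIT
Acc 8: bank1 row4 -> MISS (open row4); precharges=5
Acc 9: bank1 row4 -> HIT
Acc 10: bank0 row2 -> MISS (open row2); precharges=6
Acc 11: bank0 row4 -> MISS (open row4); precharges=7
Acc 12: bank0 row3 -> MISS (open row3); precharges=8
Acc 13: bank1 row2 -> MISS (open row2); precharges=9

Answer: 9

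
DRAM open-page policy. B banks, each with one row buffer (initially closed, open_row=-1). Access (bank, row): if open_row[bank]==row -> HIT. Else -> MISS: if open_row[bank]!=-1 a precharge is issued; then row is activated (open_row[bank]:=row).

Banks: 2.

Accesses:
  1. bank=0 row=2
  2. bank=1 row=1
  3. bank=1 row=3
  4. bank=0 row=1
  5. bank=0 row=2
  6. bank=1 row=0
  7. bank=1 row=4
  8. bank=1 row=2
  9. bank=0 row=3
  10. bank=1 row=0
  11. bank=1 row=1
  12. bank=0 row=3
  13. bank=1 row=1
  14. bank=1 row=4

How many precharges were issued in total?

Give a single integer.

Acc 1: bank0 row2 -> MISS (open row2); precharges=0
Acc 2: bank1 row1 -> MISS (open row1); precharges=0
Acc 3: bank1 row3 -> MISS (open row3); precharges=1
Acc 4: bank0 row1 -> MISS (open row1); precharges=2
Acc 5: bank0 row2 -> MISS (open row2); precharges=3
Acc 6: bank1 row0 -> MISS (open row0); precharges=4
Acc 7: bank1 row4 -> MISS (open row4); precharges=5
Acc 8: bank1 row2 -> MISS (open row2); precharges=6
Acc 9: bank0 row3 -> MISS (open row3); precharges=7
Acc 10: bank1 row0 -> MISS (open row0); precharges=8
Acc 11: bank1 row1 -> MISS (open row1); precharges=9
Acc 12: bank0 row3 -> HIT
Acc 13: bank1 row1 -> HIT
Acc 14: bank1 row4 -> MISS (open row4); precharges=10

Answer: 10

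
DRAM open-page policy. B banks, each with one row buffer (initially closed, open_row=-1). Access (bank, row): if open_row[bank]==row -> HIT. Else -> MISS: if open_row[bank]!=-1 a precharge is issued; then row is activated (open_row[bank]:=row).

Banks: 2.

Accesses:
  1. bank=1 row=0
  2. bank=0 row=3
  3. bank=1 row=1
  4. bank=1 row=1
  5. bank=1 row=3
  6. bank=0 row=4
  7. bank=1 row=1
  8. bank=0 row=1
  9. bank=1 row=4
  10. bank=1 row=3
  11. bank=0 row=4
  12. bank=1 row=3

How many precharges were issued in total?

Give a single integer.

Acc 1: bank1 row0 -> MISS (open row0); precharges=0
Acc 2: bank0 row3 -> MISS (open row3); precharges=0
Acc 3: bank1 row1 -> MISS (open row1); precharges=1
Acc 4: bank1 row1 -> HIT
Acc 5: bank1 row3 -> MISS (open row3); precharges=2
Acc 6: bank0 row4 -> MISS (open row4); precharges=3
Acc 7: bank1 row1 -> MISS (open row1); precharges=4
Acc 8: bank0 row1 -> MISS (open row1); precharges=5
Acc 9: bank1 row4 -> MISS (open row4); precharges=6
Acc 10: bank1 row3 -> MISS (open row3); precharges=7
Acc 11: bank0 row4 -> MISS (open row4); precharges=8
Acc 12: bank1 row3 -> HIT

Answer: 8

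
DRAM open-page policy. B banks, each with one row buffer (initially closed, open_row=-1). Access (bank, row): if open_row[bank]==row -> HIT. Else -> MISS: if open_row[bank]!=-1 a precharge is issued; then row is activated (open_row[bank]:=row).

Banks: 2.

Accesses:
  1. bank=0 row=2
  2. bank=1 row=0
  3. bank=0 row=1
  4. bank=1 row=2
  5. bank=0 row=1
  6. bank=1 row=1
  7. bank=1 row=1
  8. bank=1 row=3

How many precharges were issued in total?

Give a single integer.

Acc 1: bank0 row2 -> MISS (open row2); precharges=0
Acc 2: bank1 row0 -> MISS (open row0); precharges=0
Acc 3: bank0 row1 -> MISS (open row1); precharges=1
Acc 4: bank1 row2 -> MISS (open row2); precharges=2
Acc 5: bank0 row1 -> HIT
Acc 6: bank1 row1 -> MISS (open row1); precharges=3
Acc 7: bank1 row1 -> HIT
Acc 8: bank1 row3 -> MISS (open row3); precharges=4

Answer: 4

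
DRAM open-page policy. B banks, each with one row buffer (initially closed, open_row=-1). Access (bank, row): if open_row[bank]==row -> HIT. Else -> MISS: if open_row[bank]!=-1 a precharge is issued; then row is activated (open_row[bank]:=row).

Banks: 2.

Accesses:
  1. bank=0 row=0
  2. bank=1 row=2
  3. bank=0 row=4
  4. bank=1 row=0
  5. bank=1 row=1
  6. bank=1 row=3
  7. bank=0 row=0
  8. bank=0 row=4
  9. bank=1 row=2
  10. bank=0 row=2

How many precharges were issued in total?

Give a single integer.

Acc 1: bank0 row0 -> MISS (open row0); precharges=0
Acc 2: bank1 row2 -> MISS (open row2); precharges=0
Acc 3: bank0 row4 -> MISS (open row4); precharges=1
Acc 4: bank1 row0 -> MISS (open row0); precharges=2
Acc 5: bank1 row1 -> MISS (open row1); precharges=3
Acc 6: bank1 row3 -> MISS (open row3); precharges=4
Acc 7: bank0 row0 -> MISS (open row0); precharges=5
Acc 8: bank0 row4 -> MISS (open row4); precharges=6
Acc 9: bank1 row2 -> MISS (open row2); precharges=7
Acc 10: bank0 row2 -> MISS (open row2); precharges=8

Answer: 8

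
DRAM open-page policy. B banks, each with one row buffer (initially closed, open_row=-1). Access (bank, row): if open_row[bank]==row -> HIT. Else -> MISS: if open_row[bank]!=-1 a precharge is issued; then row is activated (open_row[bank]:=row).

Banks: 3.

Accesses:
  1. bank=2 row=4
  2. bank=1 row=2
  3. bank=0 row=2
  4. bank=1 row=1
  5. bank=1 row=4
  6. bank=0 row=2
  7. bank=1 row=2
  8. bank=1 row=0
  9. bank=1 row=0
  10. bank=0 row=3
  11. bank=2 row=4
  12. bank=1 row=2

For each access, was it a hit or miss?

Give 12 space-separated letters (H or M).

Acc 1: bank2 row4 -> MISS (open row4); precharges=0
Acc 2: bank1 row2 -> MISS (open row2); precharges=0
Acc 3: bank0 row2 -> MISS (open row2); precharges=0
Acc 4: bank1 row1 -> MISS (open row1); precharges=1
Acc 5: bank1 row4 -> MISS (open row4); precharges=2
Acc 6: bank0 row2 -> HIT
Acc 7: bank1 row2 -> MISS (open row2); precharges=3
Acc 8: bank1 row0 -> MISS (open row0); precharges=4
Acc 9: bank1 row0 -> HIT
Acc 10: bank0 row3 -> MISS (open row3); precharges=5
Acc 11: bank2 row4 -> HIT
Acc 12: bank1 row2 -> MISS (open row2); precharges=6

Answer: M M M M M H M M H M H M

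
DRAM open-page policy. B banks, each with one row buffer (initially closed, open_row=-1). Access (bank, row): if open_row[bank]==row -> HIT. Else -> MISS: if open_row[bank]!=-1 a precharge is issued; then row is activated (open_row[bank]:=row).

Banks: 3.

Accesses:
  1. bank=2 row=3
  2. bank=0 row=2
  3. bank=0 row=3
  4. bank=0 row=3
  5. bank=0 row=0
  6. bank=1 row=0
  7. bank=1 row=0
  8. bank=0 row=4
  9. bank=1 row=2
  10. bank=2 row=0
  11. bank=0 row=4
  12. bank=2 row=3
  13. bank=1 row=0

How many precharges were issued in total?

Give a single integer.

Answer: 7

Derivation:
Acc 1: bank2 row3 -> MISS (open row3); precharges=0
Acc 2: bank0 row2 -> MISS (open row2); precharges=0
Acc 3: bank0 row3 -> MISS (open row3); precharges=1
Acc 4: bank0 row3 -> HIT
Acc 5: bank0 row0 -> MISS (open row0); precharges=2
Acc 6: bank1 row0 -> MISS (open row0); precharges=2
Acc 7: bank1 row0 -> HIT
Acc 8: bank0 row4 -> MISS (open row4); precharges=3
Acc 9: bank1 row2 -> MISS (open row2); precharges=4
Acc 10: bank2 row0 -> MISS (open row0); precharges=5
Acc 11: bank0 row4 -> HIT
Acc 12: bank2 row3 -> MISS (open row3); precharges=6
Acc 13: bank1 row0 -> MISS (open row0); precharges=7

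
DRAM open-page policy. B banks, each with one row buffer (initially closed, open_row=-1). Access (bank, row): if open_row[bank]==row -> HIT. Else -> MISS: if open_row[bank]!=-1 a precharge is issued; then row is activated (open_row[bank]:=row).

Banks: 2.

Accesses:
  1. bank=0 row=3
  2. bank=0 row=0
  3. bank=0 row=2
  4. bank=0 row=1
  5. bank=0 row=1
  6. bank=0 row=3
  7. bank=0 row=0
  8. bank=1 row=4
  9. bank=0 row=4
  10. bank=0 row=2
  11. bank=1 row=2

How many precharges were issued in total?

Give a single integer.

Acc 1: bank0 row3 -> MISS (open row3); precharges=0
Acc 2: bank0 row0 -> MISS (open row0); precharges=1
Acc 3: bank0 row2 -> MISS (open row2); precharges=2
Acc 4: bank0 row1 -> MISS (open row1); precharges=3
Acc 5: bank0 row1 -> HIT
Acc 6: bank0 row3 -> MISS (open row3); precharges=4
Acc 7: bank0 row0 -> MISS (open row0); precharges=5
Acc 8: bank1 row4 -> MISS (open row4); precharges=5
Acc 9: bank0 row4 -> MISS (open row4); precharges=6
Acc 10: bank0 row2 -> MISS (open row2); precharges=7
Acc 11: bank1 row2 -> MISS (open row2); precharges=8

Answer: 8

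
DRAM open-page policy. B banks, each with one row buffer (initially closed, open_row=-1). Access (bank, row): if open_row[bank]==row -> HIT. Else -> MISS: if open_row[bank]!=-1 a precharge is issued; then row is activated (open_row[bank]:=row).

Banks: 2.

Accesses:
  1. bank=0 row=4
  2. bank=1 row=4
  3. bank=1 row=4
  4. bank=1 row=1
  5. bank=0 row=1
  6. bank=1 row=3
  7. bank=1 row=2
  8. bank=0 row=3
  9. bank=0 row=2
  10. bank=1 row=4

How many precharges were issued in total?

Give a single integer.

Acc 1: bank0 row4 -> MISS (open row4); precharges=0
Acc 2: bank1 row4 -> MISS (open row4); precharges=0
Acc 3: bank1 row4 -> HIT
Acc 4: bank1 row1 -> MISS (open row1); precharges=1
Acc 5: bank0 row1 -> MISS (open row1); precharges=2
Acc 6: bank1 row3 -> MISS (open row3); precharges=3
Acc 7: bank1 row2 -> MISS (open row2); precharges=4
Acc 8: bank0 row3 -> MISS (open row3); precharges=5
Acc 9: bank0 row2 -> MISS (open row2); precharges=6
Acc 10: bank1 row4 -> MISS (open row4); precharges=7

Answer: 7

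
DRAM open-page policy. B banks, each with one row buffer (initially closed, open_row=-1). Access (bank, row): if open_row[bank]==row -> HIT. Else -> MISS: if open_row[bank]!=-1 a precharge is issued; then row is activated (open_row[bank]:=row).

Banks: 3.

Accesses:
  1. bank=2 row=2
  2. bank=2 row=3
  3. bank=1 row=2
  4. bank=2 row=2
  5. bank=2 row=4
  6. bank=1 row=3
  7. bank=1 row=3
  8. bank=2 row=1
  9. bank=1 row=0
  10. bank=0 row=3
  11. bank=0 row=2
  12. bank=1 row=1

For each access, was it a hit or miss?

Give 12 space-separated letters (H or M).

Answer: M M M M M M H M M M M M

Derivation:
Acc 1: bank2 row2 -> MISS (open row2); precharges=0
Acc 2: bank2 row3 -> MISS (open row3); precharges=1
Acc 3: bank1 row2 -> MISS (open row2); precharges=1
Acc 4: bank2 row2 -> MISS (open row2); precharges=2
Acc 5: bank2 row4 -> MISS (open row4); precharges=3
Acc 6: bank1 row3 -> MISS (open row3); precharges=4
Acc 7: bank1 row3 -> HIT
Acc 8: bank2 row1 -> MISS (open row1); precharges=5
Acc 9: bank1 row0 -> MISS (open row0); precharges=6
Acc 10: bank0 row3 -> MISS (open row3); precharges=6
Acc 11: bank0 row2 -> MISS (open row2); precharges=7
Acc 12: bank1 row1 -> MISS (open row1); precharges=8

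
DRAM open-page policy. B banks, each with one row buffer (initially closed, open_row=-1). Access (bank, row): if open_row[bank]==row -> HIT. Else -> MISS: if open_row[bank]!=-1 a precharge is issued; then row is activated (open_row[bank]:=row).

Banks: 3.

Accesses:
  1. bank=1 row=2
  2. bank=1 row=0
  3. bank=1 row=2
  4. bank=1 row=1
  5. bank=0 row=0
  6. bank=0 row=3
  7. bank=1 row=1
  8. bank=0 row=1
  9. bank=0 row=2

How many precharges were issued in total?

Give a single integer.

Acc 1: bank1 row2 -> MISS (open row2); precharges=0
Acc 2: bank1 row0 -> MISS (open row0); precharges=1
Acc 3: bank1 row2 -> MISS (open row2); precharges=2
Acc 4: bank1 row1 -> MISS (open row1); precharges=3
Acc 5: bank0 row0 -> MISS (open row0); precharges=3
Acc 6: bank0 row3 -> MISS (open row3); precharges=4
Acc 7: bank1 row1 -> HIT
Acc 8: bank0 row1 -> MISS (open row1); precharges=5
Acc 9: bank0 row2 -> MISS (open row2); precharges=6

Answer: 6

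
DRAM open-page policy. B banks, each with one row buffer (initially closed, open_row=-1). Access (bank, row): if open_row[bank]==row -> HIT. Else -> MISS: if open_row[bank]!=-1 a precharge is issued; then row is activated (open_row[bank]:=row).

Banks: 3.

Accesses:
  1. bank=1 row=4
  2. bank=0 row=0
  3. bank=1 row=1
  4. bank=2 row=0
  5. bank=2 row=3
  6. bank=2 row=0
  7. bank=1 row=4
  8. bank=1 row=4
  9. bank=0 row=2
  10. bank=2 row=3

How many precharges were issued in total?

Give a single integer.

Answer: 6

Derivation:
Acc 1: bank1 row4 -> MISS (open row4); precharges=0
Acc 2: bank0 row0 -> MISS (open row0); precharges=0
Acc 3: bank1 row1 -> MISS (open row1); precharges=1
Acc 4: bank2 row0 -> MISS (open row0); precharges=1
Acc 5: bank2 row3 -> MISS (open row3); precharges=2
Acc 6: bank2 row0 -> MISS (open row0); precharges=3
Acc 7: bank1 row4 -> MISS (open row4); precharges=4
Acc 8: bank1 row4 -> HIT
Acc 9: bank0 row2 -> MISS (open row2); precharges=5
Acc 10: bank2 row3 -> MISS (open row3); precharges=6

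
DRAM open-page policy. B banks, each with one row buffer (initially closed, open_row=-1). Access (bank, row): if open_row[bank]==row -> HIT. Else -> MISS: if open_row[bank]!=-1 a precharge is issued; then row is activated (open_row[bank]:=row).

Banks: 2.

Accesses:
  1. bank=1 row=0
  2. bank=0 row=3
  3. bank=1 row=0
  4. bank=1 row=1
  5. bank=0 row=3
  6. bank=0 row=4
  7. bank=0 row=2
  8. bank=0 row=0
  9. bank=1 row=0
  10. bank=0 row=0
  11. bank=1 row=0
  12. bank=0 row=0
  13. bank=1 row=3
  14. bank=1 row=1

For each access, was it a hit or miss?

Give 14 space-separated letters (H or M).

Acc 1: bank1 row0 -> MISS (open row0); precharges=0
Acc 2: bank0 row3 -> MISS (open row3); precharges=0
Acc 3: bank1 row0 -> HIT
Acc 4: bank1 row1 -> MISS (open row1); precharges=1
Acc 5: bank0 row3 -> HIT
Acc 6: bank0 row4 -> MISS (open row4); precharges=2
Acc 7: bank0 row2 -> MISS (open row2); precharges=3
Acc 8: bank0 row0 -> MISS (open row0); precharges=4
Acc 9: bank1 row0 -> MISS (open row0); precharges=5
Acc 10: bank0 row0 -> HIT
Acc 11: bank1 row0 -> HIT
Acc 12: bank0 row0 -> HIT
Acc 13: bank1 row3 -> MISS (open row3); precharges=6
Acc 14: bank1 row1 -> MISS (open row1); precharges=7

Answer: M M H M H M M M M H H H M M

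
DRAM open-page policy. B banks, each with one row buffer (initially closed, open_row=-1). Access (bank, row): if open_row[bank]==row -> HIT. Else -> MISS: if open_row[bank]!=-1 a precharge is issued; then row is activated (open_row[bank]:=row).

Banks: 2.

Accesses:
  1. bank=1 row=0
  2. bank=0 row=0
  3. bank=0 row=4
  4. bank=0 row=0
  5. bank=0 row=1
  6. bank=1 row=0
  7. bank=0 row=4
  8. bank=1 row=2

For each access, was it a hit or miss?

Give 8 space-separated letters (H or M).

Acc 1: bank1 row0 -> MISS (open row0); precharges=0
Acc 2: bank0 row0 -> MISS (open row0); precharges=0
Acc 3: bank0 row4 -> MISS (open row4); precharges=1
Acc 4: bank0 row0 -> MISS (open row0); precharges=2
Acc 5: bank0 row1 -> MISS (open row1); precharges=3
Acc 6: bank1 row0 -> HIT
Acc 7: bank0 row4 -> MISS (open row4); precharges=4
Acc 8: bank1 row2 -> MISS (open row2); precharges=5

Answer: M M M M M H M M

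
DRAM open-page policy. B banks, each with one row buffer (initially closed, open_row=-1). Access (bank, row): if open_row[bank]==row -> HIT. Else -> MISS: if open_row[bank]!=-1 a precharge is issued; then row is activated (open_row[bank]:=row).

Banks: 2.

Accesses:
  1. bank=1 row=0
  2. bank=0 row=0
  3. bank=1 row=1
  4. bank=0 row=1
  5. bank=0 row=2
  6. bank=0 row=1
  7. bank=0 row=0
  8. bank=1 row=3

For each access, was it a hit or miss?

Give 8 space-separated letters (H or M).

Acc 1: bank1 row0 -> MISS (open row0); precharges=0
Acc 2: bank0 row0 -> MISS (open row0); precharges=0
Acc 3: bank1 row1 -> MISS (open row1); precharges=1
Acc 4: bank0 row1 -> MISS (open row1); precharges=2
Acc 5: bank0 row2 -> MISS (open row2); precharges=3
Acc 6: bank0 row1 -> MISS (open row1); precharges=4
Acc 7: bank0 row0 -> MISS (open row0); precharges=5
Acc 8: bank1 row3 -> MISS (open row3); precharges=6

Answer: M M M M M M M M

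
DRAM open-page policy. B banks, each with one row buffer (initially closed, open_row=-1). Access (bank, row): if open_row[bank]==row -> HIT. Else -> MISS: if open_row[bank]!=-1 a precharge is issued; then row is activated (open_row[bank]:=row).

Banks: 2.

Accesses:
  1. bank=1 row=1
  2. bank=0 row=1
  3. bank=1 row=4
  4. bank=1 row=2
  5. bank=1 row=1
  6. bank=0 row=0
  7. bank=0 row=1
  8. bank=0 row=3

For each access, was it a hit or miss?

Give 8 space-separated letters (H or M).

Acc 1: bank1 row1 -> MISS (open row1); precharges=0
Acc 2: bank0 row1 -> MISS (open row1); precharges=0
Acc 3: bank1 row4 -> MISS (open row4); precharges=1
Acc 4: bank1 row2 -> MISS (open row2); precharges=2
Acc 5: bank1 row1 -> MISS (open row1); precharges=3
Acc 6: bank0 row0 -> MISS (open row0); precharges=4
Acc 7: bank0 row1 -> MISS (open row1); precharges=5
Acc 8: bank0 row3 -> MISS (open row3); precharges=6

Answer: M M M M M M M M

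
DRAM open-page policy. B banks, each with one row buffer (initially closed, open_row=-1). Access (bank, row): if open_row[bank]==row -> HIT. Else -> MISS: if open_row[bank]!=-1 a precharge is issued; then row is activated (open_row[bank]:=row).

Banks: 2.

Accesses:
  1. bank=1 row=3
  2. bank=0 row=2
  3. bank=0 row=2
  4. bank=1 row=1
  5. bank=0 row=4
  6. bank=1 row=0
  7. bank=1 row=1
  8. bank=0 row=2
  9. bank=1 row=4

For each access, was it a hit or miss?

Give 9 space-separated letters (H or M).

Answer: M M H M M M M M M

Derivation:
Acc 1: bank1 row3 -> MISS (open row3); precharges=0
Acc 2: bank0 row2 -> MISS (open row2); precharges=0
Acc 3: bank0 row2 -> HIT
Acc 4: bank1 row1 -> MISS (open row1); precharges=1
Acc 5: bank0 row4 -> MISS (open row4); precharges=2
Acc 6: bank1 row0 -> MISS (open row0); precharges=3
Acc 7: bank1 row1 -> MISS (open row1); precharges=4
Acc 8: bank0 row2 -> MISS (open row2); precharges=5
Acc 9: bank1 row4 -> MISS (open row4); precharges=6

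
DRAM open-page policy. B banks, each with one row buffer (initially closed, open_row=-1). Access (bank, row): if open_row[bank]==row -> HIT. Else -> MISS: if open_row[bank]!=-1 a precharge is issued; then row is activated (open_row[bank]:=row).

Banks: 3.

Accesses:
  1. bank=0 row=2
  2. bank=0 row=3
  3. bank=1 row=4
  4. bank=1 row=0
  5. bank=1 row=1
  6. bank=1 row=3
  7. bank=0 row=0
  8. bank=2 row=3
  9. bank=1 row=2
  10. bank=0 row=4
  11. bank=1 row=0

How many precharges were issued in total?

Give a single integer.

Answer: 8

Derivation:
Acc 1: bank0 row2 -> MISS (open row2); precharges=0
Acc 2: bank0 row3 -> MISS (open row3); precharges=1
Acc 3: bank1 row4 -> MISS (open row4); precharges=1
Acc 4: bank1 row0 -> MISS (open row0); precharges=2
Acc 5: bank1 row1 -> MISS (open row1); precharges=3
Acc 6: bank1 row3 -> MISS (open row3); precharges=4
Acc 7: bank0 row0 -> MISS (open row0); precharges=5
Acc 8: bank2 row3 -> MISS (open row3); precharges=5
Acc 9: bank1 row2 -> MISS (open row2); precharges=6
Acc 10: bank0 row4 -> MISS (open row4); precharges=7
Acc 11: bank1 row0 -> MISS (open row0); precharges=8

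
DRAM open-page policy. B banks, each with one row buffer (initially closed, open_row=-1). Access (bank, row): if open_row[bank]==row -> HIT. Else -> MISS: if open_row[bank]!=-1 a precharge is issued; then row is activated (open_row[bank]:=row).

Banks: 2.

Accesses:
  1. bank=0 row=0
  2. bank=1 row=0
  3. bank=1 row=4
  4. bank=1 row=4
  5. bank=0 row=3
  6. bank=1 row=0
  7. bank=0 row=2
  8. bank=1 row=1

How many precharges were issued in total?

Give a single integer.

Answer: 5

Derivation:
Acc 1: bank0 row0 -> MISS (open row0); precharges=0
Acc 2: bank1 row0 -> MISS (open row0); precharges=0
Acc 3: bank1 row4 -> MISS (open row4); precharges=1
Acc 4: bank1 row4 -> HIT
Acc 5: bank0 row3 -> MISS (open row3); precharges=2
Acc 6: bank1 row0 -> MISS (open row0); precharges=3
Acc 7: bank0 row2 -> MISS (open row2); precharges=4
Acc 8: bank1 row1 -> MISS (open row1); precharges=5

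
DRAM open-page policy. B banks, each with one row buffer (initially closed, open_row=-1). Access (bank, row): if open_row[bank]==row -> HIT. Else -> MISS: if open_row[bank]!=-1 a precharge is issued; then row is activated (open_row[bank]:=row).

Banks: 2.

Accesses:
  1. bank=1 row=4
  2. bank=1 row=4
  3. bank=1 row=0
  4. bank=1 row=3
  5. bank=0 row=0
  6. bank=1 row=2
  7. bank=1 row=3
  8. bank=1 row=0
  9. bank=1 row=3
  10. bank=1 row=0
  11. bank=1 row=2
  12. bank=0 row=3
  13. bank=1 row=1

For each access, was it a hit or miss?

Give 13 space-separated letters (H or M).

Acc 1: bank1 row4 -> MISS (open row4); precharges=0
Acc 2: bank1 row4 -> HIT
Acc 3: bank1 row0 -> MISS (open row0); precharges=1
Acc 4: bank1 row3 -> MISS (open row3); precharges=2
Acc 5: bank0 row0 -> MISS (open row0); precharges=2
Acc 6: bank1 row2 -> MISS (open row2); precharges=3
Acc 7: bank1 row3 -> MISS (open row3); precharges=4
Acc 8: bank1 row0 -> MISS (open row0); precharges=5
Acc 9: bank1 row3 -> MISS (open row3); precharges=6
Acc 10: bank1 row0 -> MISS (open row0); precharges=7
Acc 11: bank1 row2 -> MISS (open row2); precharges=8
Acc 12: bank0 row3 -> MISS (open row3); precharges=9
Acc 13: bank1 row1 -> MISS (open row1); precharges=10

Answer: M H M M M M M M M M M M M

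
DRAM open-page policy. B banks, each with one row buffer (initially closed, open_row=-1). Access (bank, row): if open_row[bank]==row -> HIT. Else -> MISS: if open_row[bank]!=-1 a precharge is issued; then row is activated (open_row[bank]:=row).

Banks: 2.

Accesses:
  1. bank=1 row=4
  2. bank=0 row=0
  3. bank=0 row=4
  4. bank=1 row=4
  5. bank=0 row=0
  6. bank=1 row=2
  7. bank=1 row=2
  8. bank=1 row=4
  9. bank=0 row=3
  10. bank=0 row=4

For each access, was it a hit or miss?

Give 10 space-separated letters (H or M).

Answer: M M M H M M H M M M

Derivation:
Acc 1: bank1 row4 -> MISS (open row4); precharges=0
Acc 2: bank0 row0 -> MISS (open row0); precharges=0
Acc 3: bank0 row4 -> MISS (open row4); precharges=1
Acc 4: bank1 row4 -> HIT
Acc 5: bank0 row0 -> MISS (open row0); precharges=2
Acc 6: bank1 row2 -> MISS (open row2); precharges=3
Acc 7: bank1 row2 -> HIT
Acc 8: bank1 row4 -> MISS (open row4); precharges=4
Acc 9: bank0 row3 -> MISS (open row3); precharges=5
Acc 10: bank0 row4 -> MISS (open row4); precharges=6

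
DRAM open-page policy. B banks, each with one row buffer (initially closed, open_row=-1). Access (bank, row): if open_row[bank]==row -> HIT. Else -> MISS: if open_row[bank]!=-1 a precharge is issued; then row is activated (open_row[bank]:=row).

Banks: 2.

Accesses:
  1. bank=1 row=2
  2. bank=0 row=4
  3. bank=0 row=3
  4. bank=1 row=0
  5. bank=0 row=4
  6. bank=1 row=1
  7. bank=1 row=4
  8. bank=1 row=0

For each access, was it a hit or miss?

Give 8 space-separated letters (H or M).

Answer: M M M M M M M M

Derivation:
Acc 1: bank1 row2 -> MISS (open row2); precharges=0
Acc 2: bank0 row4 -> MISS (open row4); precharges=0
Acc 3: bank0 row3 -> MISS (open row3); precharges=1
Acc 4: bank1 row0 -> MISS (open row0); precharges=2
Acc 5: bank0 row4 -> MISS (open row4); precharges=3
Acc 6: bank1 row1 -> MISS (open row1); precharges=4
Acc 7: bank1 row4 -> MISS (open row4); precharges=5
Acc 8: bank1 row0 -> MISS (open row0); precharges=6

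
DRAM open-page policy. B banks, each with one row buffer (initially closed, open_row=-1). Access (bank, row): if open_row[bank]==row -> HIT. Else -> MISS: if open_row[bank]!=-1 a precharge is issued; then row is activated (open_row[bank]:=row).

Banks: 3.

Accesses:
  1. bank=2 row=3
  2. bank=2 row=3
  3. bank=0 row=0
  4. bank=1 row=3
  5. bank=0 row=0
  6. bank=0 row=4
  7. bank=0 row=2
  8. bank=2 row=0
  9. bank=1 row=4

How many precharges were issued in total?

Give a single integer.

Answer: 4

Derivation:
Acc 1: bank2 row3 -> MISS (open row3); precharges=0
Acc 2: bank2 row3 -> HIT
Acc 3: bank0 row0 -> MISS (open row0); precharges=0
Acc 4: bank1 row3 -> MISS (open row3); precharges=0
Acc 5: bank0 row0 -> HIT
Acc 6: bank0 row4 -> MISS (open row4); precharges=1
Acc 7: bank0 row2 -> MISS (open row2); precharges=2
Acc 8: bank2 row0 -> MISS (open row0); precharges=3
Acc 9: bank1 row4 -> MISS (open row4); precharges=4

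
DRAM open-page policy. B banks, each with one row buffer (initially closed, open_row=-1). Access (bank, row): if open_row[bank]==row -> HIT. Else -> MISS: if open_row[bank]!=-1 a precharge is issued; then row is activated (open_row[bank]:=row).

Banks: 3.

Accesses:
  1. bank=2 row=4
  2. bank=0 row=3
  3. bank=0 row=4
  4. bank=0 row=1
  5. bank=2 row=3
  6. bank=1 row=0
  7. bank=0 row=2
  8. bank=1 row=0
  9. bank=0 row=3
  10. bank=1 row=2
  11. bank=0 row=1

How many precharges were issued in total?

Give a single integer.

Answer: 7

Derivation:
Acc 1: bank2 row4 -> MISS (open row4); precharges=0
Acc 2: bank0 row3 -> MISS (open row3); precharges=0
Acc 3: bank0 row4 -> MISS (open row4); precharges=1
Acc 4: bank0 row1 -> MISS (open row1); precharges=2
Acc 5: bank2 row3 -> MISS (open row3); precharges=3
Acc 6: bank1 row0 -> MISS (open row0); precharges=3
Acc 7: bank0 row2 -> MISS (open row2); precharges=4
Acc 8: bank1 row0 -> HIT
Acc 9: bank0 row3 -> MISS (open row3); precharges=5
Acc 10: bank1 row2 -> MISS (open row2); precharges=6
Acc 11: bank0 row1 -> MISS (open row1); precharges=7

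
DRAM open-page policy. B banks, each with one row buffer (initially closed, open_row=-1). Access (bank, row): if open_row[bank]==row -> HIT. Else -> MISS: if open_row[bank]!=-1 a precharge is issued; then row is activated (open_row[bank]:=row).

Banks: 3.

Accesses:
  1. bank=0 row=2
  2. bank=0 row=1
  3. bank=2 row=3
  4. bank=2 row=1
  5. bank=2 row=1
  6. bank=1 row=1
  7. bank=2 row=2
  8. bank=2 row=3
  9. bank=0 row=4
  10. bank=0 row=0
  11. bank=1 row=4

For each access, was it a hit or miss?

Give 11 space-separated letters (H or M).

Acc 1: bank0 row2 -> MISS (open row2); precharges=0
Acc 2: bank0 row1 -> MISS (open row1); precharges=1
Acc 3: bank2 row3 -> MISS (open row3); precharges=1
Acc 4: bank2 row1 -> MISS (open row1); precharges=2
Acc 5: bank2 row1 -> HIT
Acc 6: bank1 row1 -> MISS (open row1); precharges=2
Acc 7: bank2 row2 -> MISS (open row2); precharges=3
Acc 8: bank2 row3 -> MISS (open row3); precharges=4
Acc 9: bank0 row4 -> MISS (open row4); precharges=5
Acc 10: bank0 row0 -> MISS (open row0); precharges=6
Acc 11: bank1 row4 -> MISS (open row4); precharges=7

Answer: M M M M H M M M M M M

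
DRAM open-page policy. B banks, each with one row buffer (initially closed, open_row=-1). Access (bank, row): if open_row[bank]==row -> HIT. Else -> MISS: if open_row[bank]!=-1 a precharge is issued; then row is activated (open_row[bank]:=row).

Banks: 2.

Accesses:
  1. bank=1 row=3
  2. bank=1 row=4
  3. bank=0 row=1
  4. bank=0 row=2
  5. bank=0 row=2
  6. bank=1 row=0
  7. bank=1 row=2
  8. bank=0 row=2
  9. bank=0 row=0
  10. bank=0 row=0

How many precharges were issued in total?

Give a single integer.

Acc 1: bank1 row3 -> MISS (open row3); precharges=0
Acc 2: bank1 row4 -> MISS (open row4); precharges=1
Acc 3: bank0 row1 -> MISS (open row1); precharges=1
Acc 4: bank0 row2 -> MISS (open row2); precharges=2
Acc 5: bank0 row2 -> HIT
Acc 6: bank1 row0 -> MISS (open row0); precharges=3
Acc 7: bank1 row2 -> MISS (open row2); precharges=4
Acc 8: bank0 row2 -> HIT
Acc 9: bank0 row0 -> MISS (open row0); precharges=5
Acc 10: bank0 row0 -> HIT

Answer: 5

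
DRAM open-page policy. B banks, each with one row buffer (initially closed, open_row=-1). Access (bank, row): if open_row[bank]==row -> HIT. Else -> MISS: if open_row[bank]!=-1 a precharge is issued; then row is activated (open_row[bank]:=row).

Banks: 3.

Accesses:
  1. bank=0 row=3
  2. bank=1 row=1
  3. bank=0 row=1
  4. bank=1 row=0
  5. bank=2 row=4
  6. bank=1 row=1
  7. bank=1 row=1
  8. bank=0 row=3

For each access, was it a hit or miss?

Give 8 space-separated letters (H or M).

Acc 1: bank0 row3 -> MISS (open row3); precharges=0
Acc 2: bank1 row1 -> MISS (open row1); precharges=0
Acc 3: bank0 row1 -> MISS (open row1); precharges=1
Acc 4: bank1 row0 -> MISS (open row0); precharges=2
Acc 5: bank2 row4 -> MISS (open row4); precharges=2
Acc 6: bank1 row1 -> MISS (open row1); precharges=3
Acc 7: bank1 row1 -> HIT
Acc 8: bank0 row3 -> MISS (open row3); precharges=4

Answer: M M M M M M H M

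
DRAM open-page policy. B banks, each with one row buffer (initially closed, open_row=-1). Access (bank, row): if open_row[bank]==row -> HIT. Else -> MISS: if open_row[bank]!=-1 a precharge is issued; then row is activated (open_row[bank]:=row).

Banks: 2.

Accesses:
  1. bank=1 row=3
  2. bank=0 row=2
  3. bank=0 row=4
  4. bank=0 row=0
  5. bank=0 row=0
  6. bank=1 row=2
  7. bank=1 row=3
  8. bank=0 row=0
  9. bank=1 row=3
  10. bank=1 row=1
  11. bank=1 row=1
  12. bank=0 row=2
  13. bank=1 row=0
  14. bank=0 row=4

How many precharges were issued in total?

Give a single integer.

Answer: 8

Derivation:
Acc 1: bank1 row3 -> MISS (open row3); precharges=0
Acc 2: bank0 row2 -> MISS (open row2); precharges=0
Acc 3: bank0 row4 -> MISS (open row4); precharges=1
Acc 4: bank0 row0 -> MISS (open row0); precharges=2
Acc 5: bank0 row0 -> HIT
Acc 6: bank1 row2 -> MISS (open row2); precharges=3
Acc 7: bank1 row3 -> MISS (open row3); precharges=4
Acc 8: bank0 row0 -> HIT
Acc 9: bank1 row3 -> HIT
Acc 10: bank1 row1 -> MISS (open row1); precharges=5
Acc 11: bank1 row1 -> HIT
Acc 12: bank0 row2 -> MISS (open row2); precharges=6
Acc 13: bank1 row0 -> MISS (open row0); precharges=7
Acc 14: bank0 row4 -> MISS (open row4); precharges=8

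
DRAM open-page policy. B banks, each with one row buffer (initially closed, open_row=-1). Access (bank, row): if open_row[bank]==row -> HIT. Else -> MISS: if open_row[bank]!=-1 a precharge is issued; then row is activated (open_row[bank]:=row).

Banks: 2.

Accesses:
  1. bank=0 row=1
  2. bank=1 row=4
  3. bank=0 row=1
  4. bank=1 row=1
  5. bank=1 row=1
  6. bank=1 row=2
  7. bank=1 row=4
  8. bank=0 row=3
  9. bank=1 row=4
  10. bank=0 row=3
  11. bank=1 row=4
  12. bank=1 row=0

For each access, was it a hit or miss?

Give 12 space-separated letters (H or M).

Answer: M M H M H M M M H H H M

Derivation:
Acc 1: bank0 row1 -> MISS (open row1); precharges=0
Acc 2: bank1 row4 -> MISS (open row4); precharges=0
Acc 3: bank0 row1 -> HIT
Acc 4: bank1 row1 -> MISS (open row1); precharges=1
Acc 5: bank1 row1 -> HIT
Acc 6: bank1 row2 -> MISS (open row2); precharges=2
Acc 7: bank1 row4 -> MISS (open row4); precharges=3
Acc 8: bank0 row3 -> MISS (open row3); precharges=4
Acc 9: bank1 row4 -> HIT
Acc 10: bank0 row3 -> HIT
Acc 11: bank1 row4 -> HIT
Acc 12: bank1 row0 -> MISS (open row0); precharges=5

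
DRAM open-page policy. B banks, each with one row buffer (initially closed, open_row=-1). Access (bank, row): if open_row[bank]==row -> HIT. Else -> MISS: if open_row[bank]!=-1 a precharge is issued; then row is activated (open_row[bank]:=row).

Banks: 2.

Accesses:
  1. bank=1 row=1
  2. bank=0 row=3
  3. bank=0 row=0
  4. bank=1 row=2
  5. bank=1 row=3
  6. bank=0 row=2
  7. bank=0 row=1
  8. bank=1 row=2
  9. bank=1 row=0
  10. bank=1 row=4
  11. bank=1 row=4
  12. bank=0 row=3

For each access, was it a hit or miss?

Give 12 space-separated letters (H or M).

Answer: M M M M M M M M M M H M

Derivation:
Acc 1: bank1 row1 -> MISS (open row1); precharges=0
Acc 2: bank0 row3 -> MISS (open row3); precharges=0
Acc 3: bank0 row0 -> MISS (open row0); precharges=1
Acc 4: bank1 row2 -> MISS (open row2); precharges=2
Acc 5: bank1 row3 -> MISS (open row3); precharges=3
Acc 6: bank0 row2 -> MISS (open row2); precharges=4
Acc 7: bank0 row1 -> MISS (open row1); precharges=5
Acc 8: bank1 row2 -> MISS (open row2); precharges=6
Acc 9: bank1 row0 -> MISS (open row0); precharges=7
Acc 10: bank1 row4 -> MISS (open row4); precharges=8
Acc 11: bank1 row4 -> HIT
Acc 12: bank0 row3 -> MISS (open row3); precharges=9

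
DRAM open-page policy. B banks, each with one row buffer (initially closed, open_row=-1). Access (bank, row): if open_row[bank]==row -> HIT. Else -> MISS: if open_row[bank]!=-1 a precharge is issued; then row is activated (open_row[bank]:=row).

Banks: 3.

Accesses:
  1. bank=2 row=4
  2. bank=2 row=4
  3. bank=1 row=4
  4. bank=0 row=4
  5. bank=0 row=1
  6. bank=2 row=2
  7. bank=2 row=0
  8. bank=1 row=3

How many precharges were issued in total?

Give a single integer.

Answer: 4

Derivation:
Acc 1: bank2 row4 -> MISS (open row4); precharges=0
Acc 2: bank2 row4 -> HIT
Acc 3: bank1 row4 -> MISS (open row4); precharges=0
Acc 4: bank0 row4 -> MISS (open row4); precharges=0
Acc 5: bank0 row1 -> MISS (open row1); precharges=1
Acc 6: bank2 row2 -> MISS (open row2); precharges=2
Acc 7: bank2 row0 -> MISS (open row0); precharges=3
Acc 8: bank1 row3 -> MISS (open row3); precharges=4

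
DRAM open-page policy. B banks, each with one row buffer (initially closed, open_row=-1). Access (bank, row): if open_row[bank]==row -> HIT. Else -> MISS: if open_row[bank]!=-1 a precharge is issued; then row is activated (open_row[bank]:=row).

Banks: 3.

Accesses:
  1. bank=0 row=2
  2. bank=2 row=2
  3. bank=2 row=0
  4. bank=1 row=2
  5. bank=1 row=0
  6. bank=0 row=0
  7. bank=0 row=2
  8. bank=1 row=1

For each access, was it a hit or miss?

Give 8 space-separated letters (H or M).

Answer: M M M M M M M M

Derivation:
Acc 1: bank0 row2 -> MISS (open row2); precharges=0
Acc 2: bank2 row2 -> MISS (open row2); precharges=0
Acc 3: bank2 row0 -> MISS (open row0); precharges=1
Acc 4: bank1 row2 -> MISS (open row2); precharges=1
Acc 5: bank1 row0 -> MISS (open row0); precharges=2
Acc 6: bank0 row0 -> MISS (open row0); precharges=3
Acc 7: bank0 row2 -> MISS (open row2); precharges=4
Acc 8: bank1 row1 -> MISS (open row1); precharges=5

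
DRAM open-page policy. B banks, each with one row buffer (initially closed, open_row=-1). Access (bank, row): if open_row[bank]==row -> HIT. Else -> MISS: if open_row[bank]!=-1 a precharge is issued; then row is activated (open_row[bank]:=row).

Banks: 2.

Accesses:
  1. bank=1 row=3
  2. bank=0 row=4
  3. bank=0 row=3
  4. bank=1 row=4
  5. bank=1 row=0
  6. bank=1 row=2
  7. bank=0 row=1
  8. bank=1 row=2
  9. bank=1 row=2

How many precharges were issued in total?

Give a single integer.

Acc 1: bank1 row3 -> MISS (open row3); precharges=0
Acc 2: bank0 row4 -> MISS (open row4); precharges=0
Acc 3: bank0 row3 -> MISS (open row3); precharges=1
Acc 4: bank1 row4 -> MISS (open row4); precharges=2
Acc 5: bank1 row0 -> MISS (open row0); precharges=3
Acc 6: bank1 row2 -> MISS (open row2); precharges=4
Acc 7: bank0 row1 -> MISS (open row1); precharges=5
Acc 8: bank1 row2 -> HIT
Acc 9: bank1 row2 -> HIT

Answer: 5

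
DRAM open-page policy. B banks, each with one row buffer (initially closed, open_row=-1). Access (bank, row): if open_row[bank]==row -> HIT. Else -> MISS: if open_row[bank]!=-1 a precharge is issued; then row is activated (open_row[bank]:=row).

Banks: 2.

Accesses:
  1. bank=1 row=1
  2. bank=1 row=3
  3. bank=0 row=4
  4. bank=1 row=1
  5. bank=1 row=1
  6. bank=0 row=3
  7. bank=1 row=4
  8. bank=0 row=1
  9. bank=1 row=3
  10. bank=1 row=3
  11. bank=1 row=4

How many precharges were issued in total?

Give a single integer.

Answer: 7

Derivation:
Acc 1: bank1 row1 -> MISS (open row1); precharges=0
Acc 2: bank1 row3 -> MISS (open row3); precharges=1
Acc 3: bank0 row4 -> MISS (open row4); precharges=1
Acc 4: bank1 row1 -> MISS (open row1); precharges=2
Acc 5: bank1 row1 -> HIT
Acc 6: bank0 row3 -> MISS (open row3); precharges=3
Acc 7: bank1 row4 -> MISS (open row4); precharges=4
Acc 8: bank0 row1 -> MISS (open row1); precharges=5
Acc 9: bank1 row3 -> MISS (open row3); precharges=6
Acc 10: bank1 row3 -> HIT
Acc 11: bank1 row4 -> MISS (open row4); precharges=7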